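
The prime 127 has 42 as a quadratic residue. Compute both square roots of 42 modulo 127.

13, 114

Since 127 ≡ 3 (mod 4), a square root of 42 is 42^((127+1)/4) = 42^32 mod 127.
Repeated squaring: 42^2≡113, 42^4≡69, 42^8≡62, 42^16≡34, 42^32≡13 (mod 127).
42^32 = 42^(32) ≡ 13 (mod 127).
Check: 13² = 169 ≡ 42 (mod 127). The two roots are 13 and 114.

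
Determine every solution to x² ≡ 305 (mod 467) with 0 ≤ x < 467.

Since 467 ≡ 3 (mod 4), a square root of 305 is 305^((467+1)/4) = 305^117 mod 467.
Repeated squaring: 305^2≡92, 305^4≡58, 305^8≡95, 305^16≡152, 305^32≡221, 305^64≡273 (mod 467).
305^117 = 305^(64+32+16+4+1) ≡ 267 (mod 467).
Check: 267² = 71289 ≡ 305 (mod 467). The two roots are 200 and 267.

200, 267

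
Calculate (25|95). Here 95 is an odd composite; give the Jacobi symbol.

Reciprocity: 25 ≡ 1 and 95 ≡ 3 (mod 4), so (25/95) = +(95/25).
Reduce top mod 25: now compute (20/25).
Pull out 2^2: since 25 ≡ 1 (mod 8), (2/25) = +1, so (2/25)^2 = +1.
Reciprocity: 5 ≡ 1 and 25 ≡ 1 (mod 4), so (5/25) = +(25/5).
Reduce top mod 5: now compute (0/5).
Top reduces to 0: gcd > 1, so the symbol is 0.

0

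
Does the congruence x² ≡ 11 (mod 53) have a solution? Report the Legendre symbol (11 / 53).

1

Euler's criterion: (11/53) ≡ 11^26 (mod 53).
11^2 ≡ 15 (mod 53)
11^4 ≡ 13 (mod 53)
11^8 ≡ 10 (mod 53)
11^16 ≡ 47 (mod 53)
11^26 = 11^(16+8+2) ≡ 1 (mod 53).
Result is 1, so (11/53) = 1.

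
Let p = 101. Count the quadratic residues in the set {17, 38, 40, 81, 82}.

(17/101) = +1 → QR.
(38/101) = -1 → non-residue.
(40/101) = -1 → non-residue.
(81/101) = +1 → QR.
(82/101) = +1 → QR.
Total quadratic residues among the 5: 3.

3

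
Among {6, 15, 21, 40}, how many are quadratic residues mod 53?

3

(6/53) = +1 → QR.
(15/53) = +1 → QR.
(21/53) = -1 → non-residue.
(40/53) = +1 → QR.
Total quadratic residues among the 4: 3.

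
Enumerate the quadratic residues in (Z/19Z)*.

1, 4, 5, 6, 7, 9, 11, 16, 17

Square k = 1,…,9 (k and 19−k give the same square):
1²=1, 2²=4, 3²=9, 4²=16, 5²≡6, 6²≡17, 7²≡11, 8²≡7, 9²≡5 (mod 19).
So the quadratic residues mod 19 are {1, 4, 5, 6, 7, 9, 11, 16, 17}.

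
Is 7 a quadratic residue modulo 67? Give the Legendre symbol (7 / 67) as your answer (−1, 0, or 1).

Euler's criterion: (7/67) ≡ 7^33 (mod 67).
7^2 ≡ 49 (mod 67)
7^4 ≡ 56 (mod 67)
7^8 ≡ 54 (mod 67)
7^16 ≡ 35 (mod 67)
7^32 ≡ 19 (mod 67)
7^33 = 7^(32+1) ≡ 66 (mod 67).
Result is 66 ≡ −1, so (7/67) = −1.

-1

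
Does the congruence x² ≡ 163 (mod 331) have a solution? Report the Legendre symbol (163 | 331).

1

Reciprocity: 163 ≡ 3 and 331 ≡ 3 (mod 4), so (163/331) = −(331/163).
Reduce top mod 163: now compute (5/163).
Reciprocity: 5 ≡ 1 and 163 ≡ 3 (mod 4), so (5/163) = +(163/5).
Reduce top mod 5: now compute (3/5).
Reciprocity: 3 ≡ 3 and 5 ≡ 1 (mod 4), so (3/5) = +(5/3).
Reduce top mod 3: now compute (2/3).
Pull out 2: since 3 ≡ 3 (mod 8), (2/3) = -1.
Reached (1/3) = 1. Collecting the sign flips along the way, the symbol is +1.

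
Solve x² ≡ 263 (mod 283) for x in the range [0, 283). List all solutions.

Since 283 ≡ 3 (mod 4), a square root of 263 is 263^((283+1)/4) = 263^71 mod 283.
Repeated squaring: 263^2≡117, 263^4≡105, 263^8≡271, 263^16≡144, 263^32≡77, 263^64≡269 (mod 283).
263^71 = 263^(64+4+2+1) ≡ 218 (mod 283).
Check: 218² = 47524 ≡ 263 (mod 283). The two roots are 65 and 218.

65, 218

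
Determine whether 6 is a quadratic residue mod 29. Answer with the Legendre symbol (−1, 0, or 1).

Pull out 2: since 29 ≡ 5 (mod 8), (2/29) = -1.
Reciprocity: 3 ≡ 3 and 29 ≡ 1 (mod 4), so (3/29) = +(29/3).
Reduce top mod 3: now compute (2/3).
Pull out 2: since 3 ≡ 3 (mod 8), (2/3) = -1.
Reached (1/3) = 1. Collecting the sign flips along the way, the symbol is +1.

1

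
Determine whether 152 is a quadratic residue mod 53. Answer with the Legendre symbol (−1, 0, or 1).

First reduce: 152 ≡ 46 (mod 53).
Pull out 2: since 53 ≡ 5 (mod 8), (2/53) = -1.
Reciprocity: 23 ≡ 3 and 53 ≡ 1 (mod 4), so (23/53) = +(53/23).
Reduce top mod 23: now compute (7/23).
Reciprocity: 7 ≡ 3 and 23 ≡ 3 (mod 4), so (7/23) = −(23/7).
Reduce top mod 7: now compute (2/7).
Pull out 2: since 7 ≡ 7 (mod 8), (2/7) = +1.
Reached (1/7) = 1. Collecting the sign flips along the way, the symbol is +1.

1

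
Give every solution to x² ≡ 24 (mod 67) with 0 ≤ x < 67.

15, 52

Since 67 ≡ 3 (mod 4), a square root of 24 is 24^((67+1)/4) = 24^17 mod 67.
Repeated squaring: 24^2≡40, 24^4≡59, 24^8≡64, 24^16≡9 (mod 67).
24^17 = 24^(16+1) ≡ 15 (mod 67).
Check: 15² = 225 ≡ 24 (mod 67). The two roots are 15 and 52.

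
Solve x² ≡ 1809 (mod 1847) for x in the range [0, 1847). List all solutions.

434, 1413

Since 1847 ≡ 3 (mod 4), a square root of 1809 is 1809^((1847+1)/4) = 1809^462 mod 1847.
Repeated squaring: 1809^2≡1444, 1809^4≡1720, 1809^8≡1353, 1809^16≡232, 1809^32≡261, 1809^64≡1629, 1809^128≡1349, 1809^256≡506 (mod 1847).
1809^462 = 1809^(256+128+64+8+4+2) ≡ 1413 (mod 1847).
Check: 1413² = 1996569 ≡ 1809 (mod 1847). The two roots are 434 and 1413.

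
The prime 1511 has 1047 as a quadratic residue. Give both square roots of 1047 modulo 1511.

Since 1511 ≡ 3 (mod 4), a square root of 1047 is 1047^((1511+1)/4) = 1047^378 mod 1511.
Repeated squaring: 1047^2≡734, 1047^4≡840, 1047^8≡1474, 1047^16≡1369, 1047^32≡521, 1047^64≡972, 1047^128≡409, 1047^256≡1071 (mod 1511).
1047^378 = 1047^(256+64+32+16+8+2) ≡ 1362 (mod 1511).
Check: 1362² = 1855044 ≡ 1047 (mod 1511). The two roots are 149 and 1362.

149, 1362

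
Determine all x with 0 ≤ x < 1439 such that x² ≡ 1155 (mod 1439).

648, 791

Since 1439 ≡ 3 (mod 4), a square root of 1155 is 1155^((1439+1)/4) = 1155^360 mod 1439.
Repeated squaring: 1155^2≡72, 1155^4≡867, 1155^8≡531, 1155^16≡1356, 1155^32≡1133, 1155^64≡101, 1155^128≡128, 1155^256≡555 (mod 1439).
1155^360 = 1155^(256+64+32+8) ≡ 648 (mod 1439).
Check: 648² = 419904 ≡ 1155 (mod 1439). The two roots are 648 and 791.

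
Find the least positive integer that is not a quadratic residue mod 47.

5

(2/47) = +1, so 2 is a residue.
(3/47) = +1, so 3 is a residue.
(4/47) = +1, so 4 is a residue.
(5/47) = −1, so 5 is the smallest positive non-residue mod 47.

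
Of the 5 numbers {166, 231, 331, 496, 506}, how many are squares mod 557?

(166/557) = -1 → non-residue.
(231/557) = +1 → QR.
(331/557) = -1 → non-residue.
(496/557) = -1 → non-residue.
(506/557) = -1 → non-residue.
Total quadratic residues among the 5: 1.

1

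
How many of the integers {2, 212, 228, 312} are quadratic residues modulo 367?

3

(2/367) = +1 → QR.
(212/367) = +1 → QR.
(228/367) = +1 → QR.
(312/367) = -1 → non-residue.
Total quadratic residues among the 4: 3.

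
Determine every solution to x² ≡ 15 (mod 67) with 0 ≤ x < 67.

Since 67 ≡ 3 (mod 4), a square root of 15 is 15^((67+1)/4) = 15^17 mod 67.
Repeated squaring: 15^2≡24, 15^4≡40, 15^8≡59, 15^16≡64 (mod 67).
15^17 = 15^(16+1) ≡ 22 (mod 67).
Check: 22² = 484 ≡ 15 (mod 67). The two roots are 22 and 45.

22, 45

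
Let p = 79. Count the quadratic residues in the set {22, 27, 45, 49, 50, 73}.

(22/79) = +1 → QR.
(27/79) = -1 → non-residue.
(45/79) = +1 → QR.
(49/79) = +1 → QR.
(50/79) = +1 → QR.
(73/79) = +1 → QR.
Total quadratic residues among the 6: 5.

5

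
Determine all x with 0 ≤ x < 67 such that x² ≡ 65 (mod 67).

Since 67 ≡ 3 (mod 4), a square root of 65 is 65^((67+1)/4) = 65^17 mod 67.
Repeated squaring: 65^2≡4, 65^4≡16, 65^8≡55, 65^16≡10 (mod 67).
65^17 = 65^(16+1) ≡ 47 (mod 67).
Check: 47² = 2209 ≡ 65 (mod 67). The two roots are 20 and 47.

20, 47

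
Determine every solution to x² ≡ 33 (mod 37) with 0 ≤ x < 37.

37 ≡ 1 (mod 4), so we find a root by search.
Trying successive values, 12² = 144 ≡ 33 (mod 37). The other root is 37 − 12 = 25.

12, 25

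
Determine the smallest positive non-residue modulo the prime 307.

(2/307) = −1, so 2 is the smallest positive non-residue mod 307.

2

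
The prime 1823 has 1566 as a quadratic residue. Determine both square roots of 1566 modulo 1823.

479, 1344

Since 1823 ≡ 3 (mod 4), a square root of 1566 is 1566^((1823+1)/4) = 1566^456 mod 1823.
Repeated squaring: 1566^2≡421, 1566^4≡410, 1566^8≡384, 1566^16≡1616, 1566^32≡920, 1566^64≡528, 1566^128≡1688, 1566^256≡1818 (mod 1823).
1566^456 = 1566^(256+128+64+8) ≡ 1344 (mod 1823).
Check: 1344² = 1806336 ≡ 1566 (mod 1823). The two roots are 479 and 1344.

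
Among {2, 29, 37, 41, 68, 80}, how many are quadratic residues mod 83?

(2/83) = -1 → non-residue.
(29/83) = +1 → QR.
(37/83) = +1 → QR.
(41/83) = +1 → QR.
(68/83) = +1 → QR.
(80/83) = -1 → non-residue.
Total quadratic residues among the 6: 4.

4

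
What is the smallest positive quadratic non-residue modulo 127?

3

(2/127) = +1, so 2 is a residue.
(3/127) = −1, so 3 is the smallest positive non-residue mod 127.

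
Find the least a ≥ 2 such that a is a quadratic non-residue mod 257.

(2/257) = +1, so 2 is a residue.
(3/257) = −1, so 3 is the smallest positive non-residue mod 257.

3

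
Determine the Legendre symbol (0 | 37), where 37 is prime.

0

Top reduces to 0: gcd > 1, so the symbol is 0.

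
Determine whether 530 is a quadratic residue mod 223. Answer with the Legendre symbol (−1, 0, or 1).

-1

First reduce: 530 ≡ 84 (mod 223).
Pull out 2^2: since 223 ≡ 7 (mod 8), (2/223) = +1, so (2/223)^2 = +1.
Reciprocity: 21 ≡ 1 and 223 ≡ 3 (mod 4), so (21/223) = +(223/21).
Reduce top mod 21: now compute (13/21).
Reciprocity: 13 ≡ 1 and 21 ≡ 1 (mod 4), so (13/21) = +(21/13).
Reduce top mod 13: now compute (8/13).
Pull out 2^3: since 13 ≡ 5 (mod 8), (2/13) = -1, so (2/13)^3 = -1.
Reached (1/13) = 1. Collecting the sign flips along the way, the symbol is -1.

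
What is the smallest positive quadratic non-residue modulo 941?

2

(2/941) = −1, so 2 is the smallest positive non-residue mod 941.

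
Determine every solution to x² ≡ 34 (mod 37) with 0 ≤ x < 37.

37 ≡ 1 (mod 4), so we find a root by search.
Trying successive values, 16² = 256 ≡ 34 (mod 37). The other root is 37 − 16 = 21.

16, 21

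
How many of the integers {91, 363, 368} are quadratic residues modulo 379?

2

(91/379) = +1 → QR.
(363/379) = -1 → non-residue.
(368/379) = +1 → QR.
Total quadratic residues among the 3: 2.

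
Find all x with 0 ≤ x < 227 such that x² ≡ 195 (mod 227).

60, 167

Since 227 ≡ 3 (mod 4), a square root of 195 is 195^((227+1)/4) = 195^57 mod 227.
Repeated squaring: 195^2≡116, 195^4≡63, 195^8≡110, 195^16≡69, 195^32≡221 (mod 227).
195^57 = 195^(32+16+8+1) ≡ 167 (mod 227).
Check: 167² = 27889 ≡ 195 (mod 227). The two roots are 60 and 167.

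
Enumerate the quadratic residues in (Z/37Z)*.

1, 3, 4, 7, 9, 10, 11, 12, 16, 21, 25, 26, 27, 28, 30, 33, 34, 36

Square k = 1,…,18 (k and 37−k give the same square):
1²=1, 2²=4, 3²=9, 4²=16, 5²=25, 6²=36, 7²≡12, 8²≡27, 9²≡7, 10²≡26, 11²≡10, 12²≡33, 13²≡21, 14²≡11, 15²≡3, 16²≡34, 17²≡30, 18²≡28 (mod 37).
So the quadratic residues mod 37 are {1, 3, 4, 7, 9, 10, 11, 12, 16, 21, 25, 26, 27, 28, 30, 33, 34, 36}.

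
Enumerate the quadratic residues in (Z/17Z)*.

Square k = 1,…,8 (k and 17−k give the same square):
1²=1, 2²=4, 3²=9, 4²=16, 5²≡8, 6²≡2, 7²≡15, 8²≡13 (mod 17).
So the quadratic residues mod 17 are {1, 2, 4, 8, 9, 13, 15, 16}.

1,2,4,8,9,13,15,16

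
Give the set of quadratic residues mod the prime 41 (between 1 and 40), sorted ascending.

1,2,4,5,8,9,10,16,18,20,21,23,25,31,32,33,36,37,39,40

Square k = 1,…,20 (k and 41−k give the same square):
1²=1, 2²=4, 3²=9, 4²=16, 5²=25, 6²=36, 7²≡8, 8²≡23, 9²≡40, 10²≡18, 11²≡39, 12²≡21, 13²≡5, 14²≡32, 15²≡20, 16²≡10, 17²≡2, 18²≡37, 19²≡33, 20²≡31 (mod 41).
So the quadratic residues mod 41 are {1, 2, 4, 5, 8, 9, 10, 16, 18, 20, 21, 23, 25, 31, 32, 33, 36, 37, 39, 40}.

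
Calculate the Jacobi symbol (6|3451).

Pull out 2: since 3451 ≡ 3 (mod 8), (2/3451) = -1.
Reciprocity: 3 ≡ 3 and 3451 ≡ 3 (mod 4), so (3/3451) = −(3451/3).
Reduce top mod 3: now compute (1/3).
Reached (1/3) = 1. Collecting the sign flips along the way, the symbol is +1.

1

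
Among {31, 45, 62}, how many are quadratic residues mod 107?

(31/107) = -1 → non-residue.
(45/107) = -1 → non-residue.
(62/107) = +1 → QR.
Total quadratic residues among the 3: 1.

1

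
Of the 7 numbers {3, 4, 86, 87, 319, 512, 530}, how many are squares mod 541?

3

(3/541) = +1 → QR.
(4/541) = +1 → QR.
(86/541) = -1 → non-residue.
(87/541) = -1 → non-residue.
(319/541) = +1 → QR.
(512/541) = -1 → non-residue.
(530/541) = -1 → non-residue.
Total quadratic residues among the 7: 3.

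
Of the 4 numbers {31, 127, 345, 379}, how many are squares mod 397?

2

(31/397) = +1 → QR.
(127/397) = +1 → QR.
(345/397) = -1 → non-residue.
(379/397) = -1 → non-residue.
Total quadratic residues among the 4: 2.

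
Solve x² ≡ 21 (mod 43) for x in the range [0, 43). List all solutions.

Since 43 ≡ 3 (mod 4), a square root of 21 is 21^((43+1)/4) = 21^11 mod 43.
Repeated squaring: 21^2≡11, 21^4≡35, 21^8≡21 (mod 43).
21^11 = 21^(8+2+1) ≡ 35 (mod 43).
Check: 35² = 1225 ≡ 21 (mod 43). The two roots are 8 and 35.

8, 35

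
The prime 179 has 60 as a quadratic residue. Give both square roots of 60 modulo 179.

Since 179 ≡ 3 (mod 4), a square root of 60 is 60^((179+1)/4) = 60^45 mod 179.
Repeated squaring: 60^2≡20, 60^4≡42, 60^8≡153, 60^16≡139, 60^32≡168 (mod 179).
60^45 = 60^(32+8+4+1) ≡ 66 (mod 179).
Check: 66² = 4356 ≡ 60 (mod 179). The two roots are 66 and 113.

66, 113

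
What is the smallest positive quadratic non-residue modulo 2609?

3

(2/2609) = +1, so 2 is a residue.
(3/2609) = −1, so 3 is the smallest positive non-residue mod 2609.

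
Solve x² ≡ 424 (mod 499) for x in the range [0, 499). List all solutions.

Since 499 ≡ 3 (mod 4), a square root of 424 is 424^((499+1)/4) = 424^125 mod 499.
Repeated squaring: 424^2≡136, 424^4≡33, 424^8≡91, 424^16≡297, 424^32≡385, 424^64≡22 (mod 499).
424^125 = 424^(64+32+16+8+4+1) ≡ 397 (mod 499).
Check: 397² = 157609 ≡ 424 (mod 499). The two roots are 102 and 397.

102, 397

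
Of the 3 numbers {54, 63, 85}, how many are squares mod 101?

(54/101) = +1 → QR.
(63/101) = -1 → non-residue.
(85/101) = +1 → QR.
Total quadratic residues among the 3: 2.

2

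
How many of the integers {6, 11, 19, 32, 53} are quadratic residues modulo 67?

2

(6/67) = +1 → QR.
(11/67) = -1 → non-residue.
(19/67) = +1 → QR.
(32/67) = -1 → non-residue.
(53/67) = -1 → non-residue.
Total quadratic residues among the 5: 2.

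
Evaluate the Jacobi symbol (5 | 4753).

-1

Reciprocity: 5 ≡ 1 and 4753 ≡ 1 (mod 4), so (5/4753) = +(4753/5).
Reduce top mod 5: now compute (3/5).
Reciprocity: 3 ≡ 3 and 5 ≡ 1 (mod 4), so (3/5) = +(5/3).
Reduce top mod 3: now compute (2/3).
Pull out 2: since 3 ≡ 3 (mod 8), (2/3) = -1.
Reached (1/3) = 1. Collecting the sign flips along the way, the symbol is -1.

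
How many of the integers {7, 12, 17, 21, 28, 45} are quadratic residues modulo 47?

5

(7/47) = +1 → QR.
(12/47) = +1 → QR.
(17/47) = +1 → QR.
(21/47) = +1 → QR.
(28/47) = +1 → QR.
(45/47) = -1 → non-residue.
Total quadratic residues among the 6: 5.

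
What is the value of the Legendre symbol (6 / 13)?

Pull out 2: since 13 ≡ 5 (mod 8), (2/13) = -1.
Reciprocity: 3 ≡ 3 and 13 ≡ 1 (mod 4), so (3/13) = +(13/3).
Reduce top mod 3: now compute (1/3).
Reached (1/3) = 1. Collecting the sign flips along the way, the symbol is -1.

-1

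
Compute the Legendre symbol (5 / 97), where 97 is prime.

Reciprocity: 5 ≡ 1 and 97 ≡ 1 (mod 4), so (5/97) = +(97/5).
Reduce top mod 5: now compute (2/5).
Pull out 2: since 5 ≡ 5 (mod 8), (2/5) = -1.
Reached (1/5) = 1. Collecting the sign flips along the way, the symbol is -1.

-1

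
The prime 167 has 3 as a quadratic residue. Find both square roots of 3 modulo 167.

Since 167 ≡ 3 (mod 4), a square root of 3 is 3^((167+1)/4) = 3^42 mod 167.
Repeated squaring: 3^2≡9, 3^4≡81, 3^8≡48, 3^16≡133, 3^32≡154 (mod 167).
3^42 = 3^(32+8+2) ≡ 62 (mod 167).
Check: 62² = 3844 ≡ 3 (mod 167). The two roots are 62 and 105.

62, 105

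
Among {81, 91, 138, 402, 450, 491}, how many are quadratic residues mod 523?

(81/523) = +1 → QR.
(91/523) = +1 → QR.
(138/523) = +1 → QR.
(402/523) = -1 → non-residue.
(450/523) = -1 → non-residue.
(491/523) = +1 → QR.
Total quadratic residues among the 6: 4.

4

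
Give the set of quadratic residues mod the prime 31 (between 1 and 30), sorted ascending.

Square k = 1,…,15 (k and 31−k give the same square):
1²=1, 2²=4, 3²=9, 4²=16, 5²=25, 6²≡5, 7²≡18, 8²≡2, 9²≡19, 10²≡7, 11²≡28, 12²≡20, 13²≡14, 14²≡10, 15²≡8 (mod 31).
So the quadratic residues mod 31 are {1, 2, 4, 5, 7, 8, 9, 10, 14, 16, 18, 19, 20, 25, 28}.

1 2 4 5 7 8 9 10 14 16 18 19 20 25 28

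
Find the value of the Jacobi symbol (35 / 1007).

Reciprocity: 35 ≡ 3 and 1007 ≡ 3 (mod 4), so (35/1007) = −(1007/35).
Reduce top mod 35: now compute (27/35).
Reciprocity: 27 ≡ 3 and 35 ≡ 3 (mod 4), so (27/35) = −(35/27).
Reduce top mod 27: now compute (8/27).
Pull out 2^3: since 27 ≡ 3 (mod 8), (2/27) = -1, so (2/27)^3 = -1.
Reached (1/27) = 1. Collecting the sign flips along the way, the symbol is -1.

-1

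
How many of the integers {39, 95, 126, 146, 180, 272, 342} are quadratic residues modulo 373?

4

(39/373) = +1 → QR.
(95/373) = +1 → QR.
(126/373) = -1 → non-residue.
(146/373) = -1 → non-residue.
(180/373) = -1 → non-residue.
(272/373) = +1 → QR.
(342/373) = +1 → QR.
Total quadratic residues among the 7: 4.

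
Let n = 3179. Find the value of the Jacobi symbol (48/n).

1

Pull out 2^4: since 3179 ≡ 3 (mod 8), (2/3179) = -1, so (2/3179)^4 = +1.
Reciprocity: 3 ≡ 3 and 3179 ≡ 3 (mod 4), so (3/3179) = −(3179/3).
Reduce top mod 3: now compute (2/3).
Pull out 2: since 3 ≡ 3 (mod 8), (2/3) = -1.
Reached (1/3) = 1. Collecting the sign flips along the way, the symbol is +1.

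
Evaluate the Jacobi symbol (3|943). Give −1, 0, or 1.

Reciprocity: 3 ≡ 3 and 943 ≡ 3 (mod 4), so (3/943) = −(943/3).
Reduce top mod 3: now compute (1/3).
Reached (1/3) = 1. Collecting the sign flips along the way, the symbol is -1.

-1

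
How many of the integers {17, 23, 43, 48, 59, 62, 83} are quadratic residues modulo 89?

(17/89) = +1 → QR.
(23/89) = -1 → non-residue.
(43/89) = -1 → non-residue.
(48/89) = -1 → non-residue.
(59/89) = -1 → non-residue.
(62/89) = -1 → non-residue.
(83/89) = -1 → non-residue.
Total quadratic residues among the 7: 1.

1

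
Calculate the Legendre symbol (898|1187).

-1

Pull out 2: since 1187 ≡ 3 (mod 8), (2/1187) = -1.
Reciprocity: 449 ≡ 1 and 1187 ≡ 3 (mod 4), so (449/1187) = +(1187/449).
Reduce top mod 449: now compute (289/449).
Reciprocity: 289 ≡ 1 and 449 ≡ 1 (mod 4), so (289/449) = +(449/289).
Reduce top mod 289: now compute (160/289).
Pull out 2^5: since 289 ≡ 1 (mod 8), (2/289) = +1, so (2/289)^5 = +1.
Reciprocity: 5 ≡ 1 and 289 ≡ 1 (mod 4), so (5/289) = +(289/5).
Reduce top mod 5: now compute (4/5).
Pull out 2^2: since 5 ≡ 5 (mod 8), (2/5) = -1, so (2/5)^2 = +1.
Reached (1/5) = 1. Collecting the sign flips along the way, the symbol is -1.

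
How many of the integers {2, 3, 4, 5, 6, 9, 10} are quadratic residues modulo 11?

4

(2/11) = -1 → non-residue.
(3/11) = +1 → QR.
(4/11) = +1 → QR.
(5/11) = +1 → QR.
(6/11) = -1 → non-residue.
(9/11) = +1 → QR.
(10/11) = -1 → non-residue.
Total quadratic residues among the 7: 4.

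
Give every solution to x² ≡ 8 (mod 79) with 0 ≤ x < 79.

18, 61

Since 79 ≡ 3 (mod 4), a square root of 8 is 8^((79+1)/4) = 8^20 mod 79.
Repeated squaring: 8^2≡64, 8^4≡67, 8^8≡65, 8^16≡38 (mod 79).
8^20 = 8^(16+4) ≡ 18 (mod 79).
Check: 18² = 324 ≡ 8 (mod 79). The two roots are 18 and 61.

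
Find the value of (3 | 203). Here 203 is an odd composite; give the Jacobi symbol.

Reciprocity: 3 ≡ 3 and 203 ≡ 3 (mod 4), so (3/203) = −(203/3).
Reduce top mod 3: now compute (2/3).
Pull out 2: since 3 ≡ 3 (mod 8), (2/3) = -1.
Reached (1/3) = 1. Collecting the sign flips along the way, the symbol is +1.

1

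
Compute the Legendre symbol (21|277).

1

Reciprocity: 21 ≡ 1 and 277 ≡ 1 (mod 4), so (21/277) = +(277/21).
Reduce top mod 21: now compute (4/21).
Pull out 2^2: since 21 ≡ 5 (mod 8), (2/21) = -1, so (2/21)^2 = +1.
Reached (1/21) = 1. Collecting the sign flips along the way, the symbol is +1.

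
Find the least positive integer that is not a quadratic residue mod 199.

(2/199) = +1, so 2 is a residue.
(3/199) = −1, so 3 is the smallest positive non-residue mod 199.

3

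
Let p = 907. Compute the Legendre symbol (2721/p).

0

First reduce: 2721 ≡ 0 (mod 907).
Top reduces to 0: gcd > 1, so the symbol is 0.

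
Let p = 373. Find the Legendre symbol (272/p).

Pull out 2^4: since 373 ≡ 5 (mod 8), (2/373) = -1, so (2/373)^4 = +1.
Reciprocity: 17 ≡ 1 and 373 ≡ 1 (mod 4), so (17/373) = +(373/17).
Reduce top mod 17: now compute (16/17).
Pull out 2^4: since 17 ≡ 1 (mod 8), (2/17) = +1, so (2/17)^4 = +1.
Reached (1/17) = 1. Collecting the sign flips along the way, the symbol is +1.

1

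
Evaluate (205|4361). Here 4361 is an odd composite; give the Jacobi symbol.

Reciprocity: 205 ≡ 1 and 4361 ≡ 1 (mod 4), so (205/4361) = +(4361/205).
Reduce top mod 205: now compute (56/205).
Pull out 2^3: since 205 ≡ 5 (mod 8), (2/205) = -1, so (2/205)^3 = -1.
Reciprocity: 7 ≡ 3 and 205 ≡ 1 (mod 4), so (7/205) = +(205/7).
Reduce top mod 7: now compute (2/7).
Pull out 2: since 7 ≡ 7 (mod 8), (2/7) = +1.
Reached (1/7) = 1. Collecting the sign flips along the way, the symbol is -1.

-1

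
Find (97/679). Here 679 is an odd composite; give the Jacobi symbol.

0

Reciprocity: 97 ≡ 1 and 679 ≡ 3 (mod 4), so (97/679) = +(679/97).
Reduce top mod 97: now compute (0/97).
Top reduces to 0: gcd > 1, so the symbol is 0.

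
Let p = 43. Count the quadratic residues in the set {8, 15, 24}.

2

(8/43) = -1 → non-residue.
(15/43) = +1 → QR.
(24/43) = +1 → QR.
Total quadratic residues among the 3: 2.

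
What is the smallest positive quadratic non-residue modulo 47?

(2/47) = +1, so 2 is a residue.
(3/47) = +1, so 3 is a residue.
(4/47) = +1, so 4 is a residue.
(5/47) = −1, so 5 is the smallest positive non-residue mod 47.

5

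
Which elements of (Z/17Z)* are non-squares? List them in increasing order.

3, 5, 6, 7, 10, 11, 12, 14

Square k = 1,…,8 (k and 17−k give the same square):
1²=1, 2²=4, 3²=9, 4²=16, 5²≡8, 6²≡2, 7²≡15, 8²≡13 (mod 17).
The residues are {1, 2, 4, 8, 9, 13, 15, 16}; the non-residues are the remaining 8 nonzero classes.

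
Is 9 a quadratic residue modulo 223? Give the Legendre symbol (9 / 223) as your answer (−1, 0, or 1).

Euler's criterion: (9/223) ≡ 9^111 (mod 223).
9^2 ≡ 81 (mod 223)
9^4 ≡ 94 (mod 223)
9^8 ≡ 139 (mod 223)
9^16 ≡ 143 (mod 223)
9^32 ≡ 156 (mod 223)
9^64 ≡ 29 (mod 223)
9^111 = 9^(64+32+8+4+2+1) ≡ 1 (mod 223).
Result is 1, so (9/223) = 1.

1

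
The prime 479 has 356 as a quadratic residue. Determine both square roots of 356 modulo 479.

Since 479 ≡ 3 (mod 4), a square root of 356 is 356^((479+1)/4) = 356^120 mod 479.
Repeated squaring: 356^2≡280, 356^4≡323, 356^8≡386, 356^16≡27, 356^32≡250, 356^64≡230 (mod 479).
356^120 = 356^(64+32+16+8) ≡ 75 (mod 479).
Check: 75² = 5625 ≡ 356 (mod 479). The two roots are 75 and 404.

75, 404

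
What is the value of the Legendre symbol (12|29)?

-1

Pull out 2^2: since 29 ≡ 5 (mod 8), (2/29) = -1, so (2/29)^2 = +1.
Reciprocity: 3 ≡ 3 and 29 ≡ 1 (mod 4), so (3/29) = +(29/3).
Reduce top mod 3: now compute (2/3).
Pull out 2: since 3 ≡ 3 (mod 8), (2/3) = -1.
Reached (1/3) = 1. Collecting the sign flips along the way, the symbol is -1.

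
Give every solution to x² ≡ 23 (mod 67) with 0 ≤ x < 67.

Since 67 ≡ 3 (mod 4), a square root of 23 is 23^((67+1)/4) = 23^17 mod 67.
Repeated squaring: 23^2≡60, 23^4≡49, 23^8≡56, 23^16≡54 (mod 67).
23^17 = 23^(16+1) ≡ 36 (mod 67).
Check: 36² = 1296 ≡ 23 (mod 67). The two roots are 31 and 36.

31, 36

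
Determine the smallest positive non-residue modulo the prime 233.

3

(2/233) = +1, so 2 is a residue.
(3/233) = −1, so 3 is the smallest positive non-residue mod 233.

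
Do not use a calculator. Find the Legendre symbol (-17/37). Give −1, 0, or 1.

First reduce: -17 ≡ 20 (mod 37).
Pull out 2^2: since 37 ≡ 5 (mod 8), (2/37) = -1, so (2/37)^2 = +1.
Reciprocity: 5 ≡ 1 and 37 ≡ 1 (mod 4), so (5/37) = +(37/5).
Reduce top mod 5: now compute (2/5).
Pull out 2: since 5 ≡ 5 (mod 8), (2/5) = -1.
Reached (1/5) = 1. Collecting the sign flips along the way, the symbol is -1.

-1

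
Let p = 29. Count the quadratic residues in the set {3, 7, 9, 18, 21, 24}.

3

(3/29) = -1 → non-residue.
(7/29) = +1 → QR.
(9/29) = +1 → QR.
(18/29) = -1 → non-residue.
(21/29) = -1 → non-residue.
(24/29) = +1 → QR.
Total quadratic residues among the 6: 3.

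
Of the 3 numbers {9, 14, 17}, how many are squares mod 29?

(9/29) = +1 → QR.
(14/29) = -1 → non-residue.
(17/29) = -1 → non-residue.
Total quadratic residues among the 3: 1.

1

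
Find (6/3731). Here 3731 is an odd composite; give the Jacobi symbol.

-1

Pull out 2: since 3731 ≡ 3 (mod 8), (2/3731) = -1.
Reciprocity: 3 ≡ 3 and 3731 ≡ 3 (mod 4), so (3/3731) = −(3731/3).
Reduce top mod 3: now compute (2/3).
Pull out 2: since 3 ≡ 3 (mod 8), (2/3) = -1.
Reached (1/3) = 1. Collecting the sign flips along the way, the symbol is -1.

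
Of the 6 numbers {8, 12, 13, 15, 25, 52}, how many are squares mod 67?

(8/67) = -1 → non-residue.
(12/67) = -1 → non-residue.
(13/67) = -1 → non-residue.
(15/67) = +1 → QR.
(25/67) = +1 → QR.
(52/67) = -1 → non-residue.
Total quadratic residues among the 6: 2.

2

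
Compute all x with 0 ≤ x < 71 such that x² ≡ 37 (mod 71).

26, 45

Since 71 ≡ 3 (mod 4), a square root of 37 is 37^((71+1)/4) = 37^18 mod 71.
Repeated squaring: 37^2≡20, 37^4≡45, 37^8≡37, 37^16≡20 (mod 71).
37^18 = 37^(16+2) ≡ 45 (mod 71).
Check: 45² = 2025 ≡ 37 (mod 71). The two roots are 26 and 45.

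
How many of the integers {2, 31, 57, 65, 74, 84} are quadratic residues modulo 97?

3

(2/97) = +1 → QR.
(31/97) = +1 → QR.
(57/97) = -1 → non-residue.
(65/97) = +1 → QR.
(74/97) = -1 → non-residue.
(84/97) = -1 → non-residue.
Total quadratic residues among the 6: 3.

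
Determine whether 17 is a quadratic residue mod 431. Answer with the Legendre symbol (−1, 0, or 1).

-1

Euler's criterion: (17/431) ≡ 17^215 (mod 431).
17^2 ≡ 289 (mod 431)
17^4 ≡ 338 (mod 431)
17^8 ≡ 29 (mod 431)
17^16 ≡ 410 (mod 431)
17^32 ≡ 10 (mod 431)
17^64 ≡ 100 (mod 431)
17^128 ≡ 87 (mod 431)
17^215 = 17^(128+64+16+4+2+1) ≡ 430 (mod 431).
Result is 430 ≡ −1, so (17/431) = −1.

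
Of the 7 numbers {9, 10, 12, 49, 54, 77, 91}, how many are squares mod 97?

(9/97) = +1 → QR.
(10/97) = -1 → non-residue.
(12/97) = +1 → QR.
(49/97) = +1 → QR.
(54/97) = +1 → QR.
(77/97) = -1 → non-residue.
(91/97) = +1 → QR.
Total quadratic residues among the 7: 5.

5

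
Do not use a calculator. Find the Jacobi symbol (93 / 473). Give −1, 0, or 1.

-1

Reciprocity: 93 ≡ 1 and 473 ≡ 1 (mod 4), so (93/473) = +(473/93).
Reduce top mod 93: now compute (8/93).
Pull out 2^3: since 93 ≡ 5 (mod 8), (2/93) = -1, so (2/93)^3 = -1.
Reached (1/93) = 1. Collecting the sign flips along the way, the symbol is -1.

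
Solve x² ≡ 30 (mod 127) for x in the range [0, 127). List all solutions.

Since 127 ≡ 3 (mod 4), a square root of 30 is 30^((127+1)/4) = 30^32 mod 127.
Repeated squaring: 30^2≡11, 30^4≡121, 30^8≡36, 30^16≡26, 30^32≡41 (mod 127).
30^32 = 30^(32) ≡ 41 (mod 127).
Check: 41² = 1681 ≡ 30 (mod 127). The two roots are 41 and 86.

41, 86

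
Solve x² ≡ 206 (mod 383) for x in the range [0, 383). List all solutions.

181, 202

Since 383 ≡ 3 (mod 4), a square root of 206 is 206^((383+1)/4) = 206^96 mod 383.
Repeated squaring: 206^2≡306, 206^4≡184, 206^8≡152, 206^16≡124, 206^32≡56, 206^64≡72 (mod 383).
206^96 = 206^(64+32) ≡ 202 (mod 383).
Check: 202² = 40804 ≡ 206 (mod 383). The two roots are 181 and 202.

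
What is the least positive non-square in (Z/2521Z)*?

11

(2/2521) = +1, so 2 is a residue.
(3/2521) = +1, so 3 is a residue.
(4/2521) = +1, so 4 is a residue.
(5/2521) = +1, so 5 is a residue.
(6/2521) = +1, so 6 is a residue.
(7/2521) = +1, so 7 is a residue.
(8/2521) = +1, so 8 is a residue.
(9/2521) = +1, so 9 is a residue.
(10/2521) = +1, so 10 is a residue.
(11/2521) = −1, so 11 is the smallest positive non-residue mod 2521.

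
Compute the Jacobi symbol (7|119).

0

Reciprocity: 7 ≡ 3 and 119 ≡ 3 (mod 4), so (7/119) = −(119/7).
Reduce top mod 7: now compute (0/7).
Top reduces to 0: gcd > 1, so the symbol is 0.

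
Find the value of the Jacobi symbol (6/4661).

1

Pull out 2: since 4661 ≡ 5 (mod 8), (2/4661) = -1.
Reciprocity: 3 ≡ 3 and 4661 ≡ 1 (mod 4), so (3/4661) = +(4661/3).
Reduce top mod 3: now compute (2/3).
Pull out 2: since 3 ≡ 3 (mod 8), (2/3) = -1.
Reached (1/3) = 1. Collecting the sign flips along the way, the symbol is +1.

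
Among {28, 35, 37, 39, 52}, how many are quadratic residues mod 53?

(28/53) = +1 → QR.
(35/53) = -1 → non-residue.
(37/53) = +1 → QR.
(39/53) = -1 → non-residue.
(52/53) = +1 → QR.
Total quadratic residues among the 5: 3.

3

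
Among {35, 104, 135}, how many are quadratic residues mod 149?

2

(35/149) = +1 → QR.
(104/149) = +1 → QR.
(135/149) = -1 → non-residue.
Total quadratic residues among the 3: 2.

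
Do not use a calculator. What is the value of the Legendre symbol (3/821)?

-1

Reciprocity: 3 ≡ 3 and 821 ≡ 1 (mod 4), so (3/821) = +(821/3).
Reduce top mod 3: now compute (2/3).
Pull out 2: since 3 ≡ 3 (mod 8), (2/3) = -1.
Reached (1/3) = 1. Collecting the sign flips along the way, the symbol is -1.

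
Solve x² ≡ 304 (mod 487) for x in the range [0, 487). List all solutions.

230, 257

Since 487 ≡ 3 (mod 4), a square root of 304 is 304^((487+1)/4) = 304^122 mod 487.
Repeated squaring: 304^2≡373, 304^4≡334, 304^8≡33, 304^16≡115, 304^32≡76, 304^64≡419 (mod 487).
304^122 = 304^(64+32+16+8+2) ≡ 230 (mod 487).
Check: 230² = 52900 ≡ 304 (mod 487). The two roots are 230 and 257.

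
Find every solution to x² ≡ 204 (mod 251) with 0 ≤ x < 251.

Since 251 ≡ 3 (mod 4), a square root of 204 is 204^((251+1)/4) = 204^63 mod 251.
Repeated squaring: 204^2≡201, 204^4≡241, 204^8≡100, 204^16≡211, 204^32≡94 (mod 251).
204^63 = 204^(32+16+8+4+2+1) ≡ 63 (mod 251).
Check: 63² = 3969 ≡ 204 (mod 251). The two roots are 63 and 188.

63, 188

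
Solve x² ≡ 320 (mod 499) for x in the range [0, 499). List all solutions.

Since 499 ≡ 3 (mod 4), a square root of 320 is 320^((499+1)/4) = 320^125 mod 499.
Repeated squaring: 320^2≡105, 320^4≡47, 320^8≡213, 320^16≡459, 320^32≡103, 320^64≡130 (mod 499).
320^125 = 320^(64+32+16+8+4+1) ≡ 400 (mod 499).
Check: 400² = 160000 ≡ 320 (mod 499). The two roots are 99 and 400.

99, 400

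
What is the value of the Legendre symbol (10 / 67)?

Pull out 2: since 67 ≡ 3 (mod 8), (2/67) = -1.
Reciprocity: 5 ≡ 1 and 67 ≡ 3 (mod 4), so (5/67) = +(67/5).
Reduce top mod 5: now compute (2/5).
Pull out 2: since 5 ≡ 5 (mod 8), (2/5) = -1.
Reached (1/5) = 1. Collecting the sign flips along the way, the symbol is +1.

1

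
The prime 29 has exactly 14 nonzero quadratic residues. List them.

1,4,5,6,7,9,13,16,20,22,23,24,25,28

Square k = 1,…,14 (k and 29−k give the same square):
1²=1, 2²=4, 3²=9, 4²=16, 5²=25, 6²≡7, 7²≡20, 8²≡6, 9²≡23, 10²≡13, 11²≡5, 12²≡28, 13²≡24, 14²≡22 (mod 29).
So the quadratic residues mod 29 are {1, 4, 5, 6, 7, 9, 13, 16, 20, 22, 23, 24, 25, 28}.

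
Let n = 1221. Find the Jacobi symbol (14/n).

Pull out 2: since 1221 ≡ 5 (mod 8), (2/1221) = -1.
Reciprocity: 7 ≡ 3 and 1221 ≡ 1 (mod 4), so (7/1221) = +(1221/7).
Reduce top mod 7: now compute (3/7).
Reciprocity: 3 ≡ 3 and 7 ≡ 3 (mod 4), so (3/7) = −(7/3).
Reduce top mod 3: now compute (1/3).
Reached (1/3) = 1. Collecting the sign flips along the way, the symbol is +1.

1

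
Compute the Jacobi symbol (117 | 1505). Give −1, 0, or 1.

1

Reciprocity: 117 ≡ 1 and 1505 ≡ 1 (mod 4), so (117/1505) = +(1505/117).
Reduce top mod 117: now compute (101/117).
Reciprocity: 101 ≡ 1 and 117 ≡ 1 (mod 4), so (101/117) = +(117/101).
Reduce top mod 101: now compute (16/101).
Pull out 2^4: since 101 ≡ 5 (mod 8), (2/101) = -1, so (2/101)^4 = +1.
Reached (1/101) = 1. Collecting the sign flips along the way, the symbol is +1.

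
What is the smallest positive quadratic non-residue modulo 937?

(2/937) = +1, so 2 is a residue.
(3/937) = +1, so 3 is a residue.
(4/937) = +1, so 4 is a residue.
(5/937) = −1, so 5 is the smallest positive non-residue mod 937.

5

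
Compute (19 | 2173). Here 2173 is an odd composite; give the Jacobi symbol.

Reciprocity: 19 ≡ 3 and 2173 ≡ 1 (mod 4), so (19/2173) = +(2173/19).
Reduce top mod 19: now compute (7/19).
Reciprocity: 7 ≡ 3 and 19 ≡ 3 (mod 4), so (7/19) = −(19/7).
Reduce top mod 7: now compute (5/7).
Reciprocity: 5 ≡ 1 and 7 ≡ 3 (mod 4), so (5/7) = +(7/5).
Reduce top mod 5: now compute (2/5).
Pull out 2: since 5 ≡ 5 (mod 8), (2/5) = -1.
Reached (1/5) = 1. Collecting the sign flips along the way, the symbol is +1.

1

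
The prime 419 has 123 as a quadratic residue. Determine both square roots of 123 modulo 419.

Since 419 ≡ 3 (mod 4), a square root of 123 is 123^((419+1)/4) = 123^105 mod 419.
Repeated squaring: 123^2≡45, 123^4≡349, 123^8≡291, 123^16≡43, 123^32≡173, 123^64≡180 (mod 419).
123^105 = 123^(64+32+8+1) ≡ 388 (mod 419).
Check: 388² = 150544 ≡ 123 (mod 419). The two roots are 31 and 388.

31, 388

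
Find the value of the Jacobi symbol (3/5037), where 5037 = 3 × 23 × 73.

Reciprocity: 3 ≡ 3 and 5037 ≡ 1 (mod 4), so (3/5037) = +(5037/3).
Reduce top mod 3: now compute (0/3).
Top reduces to 0: gcd > 1, so the symbol is 0.

0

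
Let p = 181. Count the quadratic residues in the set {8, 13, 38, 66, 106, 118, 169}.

(8/181) = -1 → non-residue.
(13/181) = +1 → QR.
(38/181) = +1 → QR.
(66/181) = -1 → non-residue.
(106/181) = +1 → QR.
(118/181) = -1 → non-residue.
(169/181) = +1 → QR.
Total quadratic residues among the 7: 4.

4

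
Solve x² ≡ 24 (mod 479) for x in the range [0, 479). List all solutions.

Since 479 ≡ 3 (mod 4), a square root of 24 is 24^((479+1)/4) = 24^120 mod 479.
Repeated squaring: 24^2≡97, 24^4≡308, 24^8≡22, 24^16≡5, 24^32≡25, 24^64≡146 (mod 479).
24^120 = 24^(64+32+16+8) ≡ 98 (mod 479).
Check: 98² = 9604 ≡ 24 (mod 479). The two roots are 98 and 381.

98, 381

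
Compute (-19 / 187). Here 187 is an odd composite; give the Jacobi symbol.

1

First reduce: -19 ≡ 168 (mod 187).
Pull out 2^3: since 187 ≡ 3 (mod 8), (2/187) = -1, so (2/187)^3 = -1.
Reciprocity: 21 ≡ 1 and 187 ≡ 3 (mod 4), so (21/187) = +(187/21).
Reduce top mod 21: now compute (19/21).
Reciprocity: 19 ≡ 3 and 21 ≡ 1 (mod 4), so (19/21) = +(21/19).
Reduce top mod 19: now compute (2/19).
Pull out 2: since 19 ≡ 3 (mod 8), (2/19) = -1.
Reached (1/19) = 1. Collecting the sign flips along the way, the symbol is +1.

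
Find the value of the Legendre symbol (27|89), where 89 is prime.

-1

Reciprocity: 27 ≡ 3 and 89 ≡ 1 (mod 4), so (27/89) = +(89/27).
Reduce top mod 27: now compute (8/27).
Pull out 2^3: since 27 ≡ 3 (mod 8), (2/27) = -1, so (2/27)^3 = -1.
Reached (1/27) = 1. Collecting the sign flips along the way, the symbol is -1.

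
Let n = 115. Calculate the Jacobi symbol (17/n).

1

Reciprocity: 17 ≡ 1 and 115 ≡ 3 (mod 4), so (17/115) = +(115/17).
Reduce top mod 17: now compute (13/17).
Reciprocity: 13 ≡ 1 and 17 ≡ 1 (mod 4), so (13/17) = +(17/13).
Reduce top mod 13: now compute (4/13).
Pull out 2^2: since 13 ≡ 5 (mod 8), (2/13) = -1, so (2/13)^2 = +1.
Reached (1/13) = 1. Collecting the sign flips along the way, the symbol is +1.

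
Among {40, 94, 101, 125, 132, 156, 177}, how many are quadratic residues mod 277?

(40/277) = +1 → QR.
(94/277) = -1 → non-residue.
(101/277) = -1 → non-residue.
(125/277) = -1 → non-residue.
(132/277) = -1 → non-residue.
(156/277) = +1 → QR.
(177/277) = +1 → QR.
Total quadratic residues among the 7: 3.

3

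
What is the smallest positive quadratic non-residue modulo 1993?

5

(2/1993) = +1, so 2 is a residue.
(3/1993) = +1, so 3 is a residue.
(4/1993) = +1, so 4 is a residue.
(5/1993) = −1, so 5 is the smallest positive non-residue mod 1993.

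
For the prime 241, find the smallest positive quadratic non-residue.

7

(2/241) = +1, so 2 is a residue.
(3/241) = +1, so 3 is a residue.
(4/241) = +1, so 4 is a residue.
(5/241) = +1, so 5 is a residue.
(6/241) = +1, so 6 is a residue.
(7/241) = −1, so 7 is the smallest positive non-residue mod 241.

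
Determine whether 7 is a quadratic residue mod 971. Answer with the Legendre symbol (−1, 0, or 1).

1

Reciprocity: 7 ≡ 3 and 971 ≡ 3 (mod 4), so (7/971) = −(971/7).
Reduce top mod 7: now compute (5/7).
Reciprocity: 5 ≡ 1 and 7 ≡ 3 (mod 4), so (5/7) = +(7/5).
Reduce top mod 5: now compute (2/5).
Pull out 2: since 5 ≡ 5 (mod 8), (2/5) = -1.
Reached (1/5) = 1. Collecting the sign flips along the way, the symbol is +1.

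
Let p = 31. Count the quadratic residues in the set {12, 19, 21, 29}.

1

(12/31) = -1 → non-residue.
(19/31) = +1 → QR.
(21/31) = -1 → non-residue.
(29/31) = -1 → non-residue.
Total quadratic residues among the 4: 1.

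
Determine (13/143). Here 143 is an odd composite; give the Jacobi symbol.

Reciprocity: 13 ≡ 1 and 143 ≡ 3 (mod 4), so (13/143) = +(143/13).
Reduce top mod 13: now compute (0/13).
Top reduces to 0: gcd > 1, so the symbol is 0.

0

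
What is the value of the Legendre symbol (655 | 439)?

-1

Euler's criterion: (655/439) ≡ 216^219 (mod 439).
216^2 ≡ 122 (mod 439)
216^4 ≡ 397 (mod 439)
216^8 ≡ 8 (mod 439)
216^16 ≡ 64 (mod 439)
216^32 ≡ 145 (mod 439)
216^64 ≡ 392 (mod 439)
216^128 ≡ 14 (mod 439)
216^219 = 216^(128+64+16+8+2+1) ≡ 438 (mod 439).
Result is 438 ≡ −1, so (655/439) = −1.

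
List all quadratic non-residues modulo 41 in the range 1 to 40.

3, 6, 7, 11, 12, 13, 14, 15, 17, 19, 22, 24, 26, 27, 28, 29, 30, 34, 35, 38

Square k = 1,…,20 (k and 41−k give the same square):
1²=1, 2²=4, 3²=9, 4²=16, 5²=25, 6²=36, 7²≡8, 8²≡23, 9²≡40, 10²≡18, 11²≡39, 12²≡21, 13²≡5, 14²≡32, 15²≡20, 16²≡10, 17²≡2, 18²≡37, 19²≡33, 20²≡31 (mod 41).
The residues are {1, 2, 4, 5, 8, 9, 10, 16, 18, 20, 21, 23, 25, 31, 32, 33, 36, 37, 39, 40}; the non-residues are the remaining 20 nonzero classes.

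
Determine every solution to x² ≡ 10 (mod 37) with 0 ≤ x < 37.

37 ≡ 1 (mod 4), so we find a root by search.
Trying successive values, 11² = 121 ≡ 10 (mod 37). The other root is 37 − 11 = 26.

11, 26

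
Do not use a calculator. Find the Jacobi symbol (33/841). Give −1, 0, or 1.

Reciprocity: 33 ≡ 1 and 841 ≡ 1 (mod 4), so (33/841) = +(841/33).
Reduce top mod 33: now compute (16/33).
Pull out 2^4: since 33 ≡ 1 (mod 8), (2/33) = +1, so (2/33)^4 = +1.
Reached (1/33) = 1. Collecting the sign flips along the way, the symbol is +1.

1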